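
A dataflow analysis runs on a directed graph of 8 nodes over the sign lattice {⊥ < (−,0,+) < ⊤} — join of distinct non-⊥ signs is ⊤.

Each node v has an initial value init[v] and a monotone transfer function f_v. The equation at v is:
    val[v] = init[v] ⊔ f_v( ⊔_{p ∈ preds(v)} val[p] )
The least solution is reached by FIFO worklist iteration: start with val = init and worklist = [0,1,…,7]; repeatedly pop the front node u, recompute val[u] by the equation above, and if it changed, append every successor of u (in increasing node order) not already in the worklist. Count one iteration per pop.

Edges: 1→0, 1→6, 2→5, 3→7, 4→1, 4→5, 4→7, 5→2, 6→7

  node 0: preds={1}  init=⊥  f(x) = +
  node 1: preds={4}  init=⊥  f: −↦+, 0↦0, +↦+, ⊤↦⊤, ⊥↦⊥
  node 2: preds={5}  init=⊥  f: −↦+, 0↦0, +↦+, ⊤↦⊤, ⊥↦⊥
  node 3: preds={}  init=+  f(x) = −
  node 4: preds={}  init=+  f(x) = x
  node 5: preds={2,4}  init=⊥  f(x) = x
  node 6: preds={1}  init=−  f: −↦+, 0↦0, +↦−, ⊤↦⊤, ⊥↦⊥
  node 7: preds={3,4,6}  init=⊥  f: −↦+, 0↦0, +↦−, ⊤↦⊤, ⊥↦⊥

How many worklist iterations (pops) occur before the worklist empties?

Trace (11 dequeues):
  [1] u=0 | in ⊥ | out + | prev ⊥ | push {}
  [2] u=1 | in + | out + | prev ⊥ | push {0}
  [3] u=2 | in ⊥ | out ⊥ | ==
  [4] u=3 | in ⊥ | out ⊤ | prev + | push {}
  [5] u=4 | in ⊥ | out + | ==
  [6] u=5 | in + | out + | prev ⊥ | push {2}
  [7] u=6 | in + | out − | ==
  [8] u=7 | in ⊤ | out ⊤ | prev ⊥ | push {}
  [9] u=0 | in + | out + | ==
  [10] u=2 | in + | out + | prev ⊥ | push {5}
  [11] u=5 | in + | out + | ==

Converged values:
  [0] +
  [1] +
  [2] +
  [3] ⊤
  [4] +
  [5] +
  [6] −
  [7] ⊤

11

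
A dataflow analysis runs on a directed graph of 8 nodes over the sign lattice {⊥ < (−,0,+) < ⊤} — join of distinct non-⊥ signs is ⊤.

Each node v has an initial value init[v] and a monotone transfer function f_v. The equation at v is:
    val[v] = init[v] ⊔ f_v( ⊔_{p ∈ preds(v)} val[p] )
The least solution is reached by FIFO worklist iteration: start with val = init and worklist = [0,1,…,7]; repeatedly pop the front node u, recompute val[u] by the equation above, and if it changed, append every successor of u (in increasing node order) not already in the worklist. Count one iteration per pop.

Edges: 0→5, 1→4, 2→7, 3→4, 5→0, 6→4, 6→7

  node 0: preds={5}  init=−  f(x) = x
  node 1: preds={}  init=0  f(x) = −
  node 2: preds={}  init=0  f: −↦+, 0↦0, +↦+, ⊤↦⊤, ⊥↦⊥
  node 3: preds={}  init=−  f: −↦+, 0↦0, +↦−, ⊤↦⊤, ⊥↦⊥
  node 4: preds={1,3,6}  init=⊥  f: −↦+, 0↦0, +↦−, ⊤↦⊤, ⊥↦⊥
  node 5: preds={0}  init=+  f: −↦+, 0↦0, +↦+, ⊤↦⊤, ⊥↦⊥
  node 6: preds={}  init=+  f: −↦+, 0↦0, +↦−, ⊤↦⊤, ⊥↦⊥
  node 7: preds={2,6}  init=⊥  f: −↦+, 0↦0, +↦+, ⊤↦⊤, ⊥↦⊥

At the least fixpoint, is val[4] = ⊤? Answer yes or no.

yes

Worklist (9 pops):
  #1 pop 0: in=+ → ⊤ (was −); enqueue []
  #2 pop 1: in=⊥ → ⊤ (was 0); enqueue []
  #3 pop 2: in=⊥ → 0 (no change)
  #4 pop 3: in=⊥ → − (no change)
  #5 pop 4: in=⊤ → ⊤ (was ⊥); enqueue []
  #6 pop 5: in=⊤ → ⊤ (was +); enqueue [0]
  #7 pop 6: in=⊥ → + (no change)
  #8 pop 7: in=⊤ → ⊤ (was ⊥); enqueue []
  #9 pop 0: in=⊤ → ⊤ (no change)

Fixpoint:
  val[0] = ⊤
  val[1] = ⊤
  val[2] = 0
  val[3] = −
  val[4] = ⊤
  val[5] = ⊤
  val[6] = +
  val[7] = ⊤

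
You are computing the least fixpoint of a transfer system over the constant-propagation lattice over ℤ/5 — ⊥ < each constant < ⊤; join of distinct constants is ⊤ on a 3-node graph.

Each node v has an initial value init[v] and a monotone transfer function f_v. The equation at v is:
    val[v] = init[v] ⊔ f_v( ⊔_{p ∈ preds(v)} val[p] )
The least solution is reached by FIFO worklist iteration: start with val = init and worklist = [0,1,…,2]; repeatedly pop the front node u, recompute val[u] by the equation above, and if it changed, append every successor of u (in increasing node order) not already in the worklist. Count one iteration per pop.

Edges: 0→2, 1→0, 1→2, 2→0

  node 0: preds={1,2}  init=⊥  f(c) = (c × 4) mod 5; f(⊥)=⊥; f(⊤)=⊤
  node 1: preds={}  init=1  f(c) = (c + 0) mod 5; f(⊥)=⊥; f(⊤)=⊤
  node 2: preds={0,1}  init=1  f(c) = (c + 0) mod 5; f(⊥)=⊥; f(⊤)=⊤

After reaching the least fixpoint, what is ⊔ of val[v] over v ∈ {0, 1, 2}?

Trace (5 dequeues):
  [1] u=0 | in 1 | out 4 | prev ⊥ | push {}
  [2] u=1 | in ⊥ | out 1 | ==
  [3] u=2 | in ⊤ | out ⊤ | prev 1 | push {0}
  [4] u=0 | in ⊤ | out ⊤ | prev 4 | push {2}
  [5] u=2 | in ⊤ | out ⊤ | ==

Converged values:
  [0] ⊤
  [1] 1
  [2] ⊤

⊤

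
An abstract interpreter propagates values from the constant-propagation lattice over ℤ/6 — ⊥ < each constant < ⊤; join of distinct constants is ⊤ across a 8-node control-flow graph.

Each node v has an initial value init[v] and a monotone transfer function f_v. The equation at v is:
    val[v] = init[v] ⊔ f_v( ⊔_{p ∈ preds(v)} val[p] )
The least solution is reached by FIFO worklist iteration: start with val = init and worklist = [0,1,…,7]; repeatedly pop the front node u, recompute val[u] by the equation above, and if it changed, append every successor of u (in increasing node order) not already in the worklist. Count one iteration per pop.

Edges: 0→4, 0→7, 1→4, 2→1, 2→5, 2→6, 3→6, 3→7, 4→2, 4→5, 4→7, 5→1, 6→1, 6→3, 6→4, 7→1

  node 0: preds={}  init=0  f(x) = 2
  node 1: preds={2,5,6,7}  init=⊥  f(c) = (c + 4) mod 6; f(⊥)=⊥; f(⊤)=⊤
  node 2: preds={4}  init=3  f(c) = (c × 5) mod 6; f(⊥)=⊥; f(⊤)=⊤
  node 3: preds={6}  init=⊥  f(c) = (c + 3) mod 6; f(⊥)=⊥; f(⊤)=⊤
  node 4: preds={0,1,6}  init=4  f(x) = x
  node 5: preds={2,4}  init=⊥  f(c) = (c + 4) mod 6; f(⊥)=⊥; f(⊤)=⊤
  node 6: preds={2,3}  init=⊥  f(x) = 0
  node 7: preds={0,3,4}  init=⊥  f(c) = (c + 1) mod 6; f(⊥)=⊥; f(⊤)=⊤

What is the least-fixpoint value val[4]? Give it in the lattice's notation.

⊤

Worklist (14 pops):
  #1 pop 0: in=⊥ → ⊤ (was 0); enqueue []
  #2 pop 1: in=3 → 1 (was ⊥); enqueue []
  #3 pop 2: in=4 → ⊤ (was 3); enqueue [1]
  #4 pop 3: in=⊥ → ⊥ (no change)
  #5 pop 4: in=⊤ → ⊤ (was 4); enqueue [2]
  #6 pop 5: in=⊤ → ⊤ (was ⊥); enqueue []
  #7 pop 6: in=⊤ → 0 (was ⊥); enqueue [3,4]
  #8 pop 7: in=⊤ → ⊤ (was ⊥); enqueue []
  #9 pop 1: in=⊤ → ⊤ (was 1); enqueue []
  #10 pop 2: in=⊤ → ⊤ (no change)
  #11 pop 3: in=0 → 3 (was ⊥); enqueue [6,7]
  #12 pop 4: in=⊤ → ⊤ (no change)
  #13 pop 6: in=⊤ → 0 (no change)
  #14 pop 7: in=⊤ → ⊤ (no change)

Fixpoint:
  val[0] = ⊤
  val[1] = ⊤
  val[2] = ⊤
  val[3] = 3
  val[4] = ⊤
  val[5] = ⊤
  val[6] = 0
  val[7] = ⊤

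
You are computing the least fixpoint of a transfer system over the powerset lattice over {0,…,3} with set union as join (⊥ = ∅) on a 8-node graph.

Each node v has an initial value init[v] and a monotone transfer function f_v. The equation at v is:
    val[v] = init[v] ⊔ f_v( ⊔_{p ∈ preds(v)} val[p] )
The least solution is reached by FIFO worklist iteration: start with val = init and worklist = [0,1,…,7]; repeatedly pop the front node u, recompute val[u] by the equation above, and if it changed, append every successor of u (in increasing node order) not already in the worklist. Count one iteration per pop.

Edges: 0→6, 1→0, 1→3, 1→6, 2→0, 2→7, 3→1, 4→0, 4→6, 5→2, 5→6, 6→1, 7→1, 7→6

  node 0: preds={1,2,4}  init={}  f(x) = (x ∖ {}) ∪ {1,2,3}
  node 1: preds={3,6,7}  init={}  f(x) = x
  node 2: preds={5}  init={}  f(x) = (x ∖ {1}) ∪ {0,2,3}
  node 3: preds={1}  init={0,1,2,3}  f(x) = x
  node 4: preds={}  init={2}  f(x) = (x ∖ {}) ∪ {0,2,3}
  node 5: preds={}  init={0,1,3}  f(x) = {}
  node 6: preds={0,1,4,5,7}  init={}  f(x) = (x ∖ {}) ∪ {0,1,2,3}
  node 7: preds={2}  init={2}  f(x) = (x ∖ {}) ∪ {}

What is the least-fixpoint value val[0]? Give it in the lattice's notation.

Trace (11 dequeues):
  [1] u=0 | in {2} | out {1,2,3} | prev {} | push {}
  [2] u=1 | in {0,1,2,3} | out {0,1,2,3} | prev {} | push {0}
  [3] u=2 | in {0,1,3} | out {0,2,3} | prev {} | push {}
  [4] u=3 | in {0,1,2,3} | out {0,1,2,3} | ==
  [5] u=4 | in {} | out {0,2,3} | prev {2} | push {}
  [6] u=5 | in {} | out {0,1,3} | ==
  [7] u=6 | in {0,1,2,3} | out {0,1,2,3} | prev {} | push {1}
  [8] u=7 | in {0,2,3} | out {0,2,3} | prev {2} | push {6}
  [9] u=0 | in {0,1,2,3} | out {0,1,2,3} | prev {1,2,3} | push {}
  [10] u=1 | in {0,1,2,3} | out {0,1,2,3} | ==
  [11] u=6 | in {0,1,2,3} | out {0,1,2,3} | ==

Converged values:
  [0] {0,1,2,3}
  [1] {0,1,2,3}
  [2] {0,2,3}
  [3] {0,1,2,3}
  [4] {0,2,3}
  [5] {0,1,3}
  [6] {0,1,2,3}
  [7] {0,2,3}

{0,1,2,3}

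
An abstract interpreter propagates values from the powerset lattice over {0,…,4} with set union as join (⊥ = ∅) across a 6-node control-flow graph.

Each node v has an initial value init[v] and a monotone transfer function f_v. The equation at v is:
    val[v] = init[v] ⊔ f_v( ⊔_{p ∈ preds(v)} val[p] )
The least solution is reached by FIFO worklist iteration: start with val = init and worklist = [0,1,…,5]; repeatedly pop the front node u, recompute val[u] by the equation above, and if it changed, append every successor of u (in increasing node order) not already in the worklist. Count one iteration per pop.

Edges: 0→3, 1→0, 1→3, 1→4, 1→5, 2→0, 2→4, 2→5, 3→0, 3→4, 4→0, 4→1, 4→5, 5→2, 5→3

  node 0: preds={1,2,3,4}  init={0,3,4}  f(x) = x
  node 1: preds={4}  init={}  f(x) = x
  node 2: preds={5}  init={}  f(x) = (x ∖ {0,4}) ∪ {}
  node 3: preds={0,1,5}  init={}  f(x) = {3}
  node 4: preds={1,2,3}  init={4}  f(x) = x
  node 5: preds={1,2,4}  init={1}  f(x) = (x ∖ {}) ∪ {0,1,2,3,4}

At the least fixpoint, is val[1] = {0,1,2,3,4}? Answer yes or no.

Iteration log — 20 steps:
  step 1. node 0  ⊔preds={4}  new={0,3,4}  stable
  step 2. node 1  ⊔preds={4}  new={4}  old={}  +wl: 0
  step 3. node 2  ⊔preds={1}  new={1}  old={}  +wl: 
  step 4. node 3  ⊔preds={0,1,3,4}  new={3}  old={}  +wl: 
  step 5. node 4  ⊔preds={1,3,4}  new={1,3,4}  old={4}  +wl: 1
  step 6. node 5  ⊔preds={1,3,4}  new={0,1,2,3,4}  old={1}  +wl: 2,3
  step 7. node 0  ⊔preds={1,3,4}  new={0,1,3,4}  old={0,3,4}  +wl: 
  step 8. node 1  ⊔preds={1,3,4}  new={1,3,4}  old={4}  +wl: 0,4,5
  step 9. node 2  ⊔preds={0,1,2,3,4}  new={1,2,3}  old={1}  +wl: 
  step 10. node 3  ⊔preds={0,1,2,3,4}  new={3}  stable
  step 11. node 0  ⊔preds={1,2,3,4}  new={0,1,2,3,4}  old={0,1,3,4}  +wl: 3
  step 12. node 4  ⊔preds={1,2,3,4}  new={1,2,3,4}  old={1,3,4}  +wl: 0,1
  step 13. node 5  ⊔preds={1,2,3,4}  new={0,1,2,3,4}  stable
  step 14. node 3  ⊔preds={0,1,2,3,4}  new={3}  stable
  step 15. node 0  ⊔preds={1,2,3,4}  new={0,1,2,3,4}  stable
  step 16. node 1  ⊔preds={1,2,3,4}  new={1,2,3,4}  old={1,3,4}  +wl: 0,3,4,5
  step 17. node 0  ⊔preds={1,2,3,4}  new={0,1,2,3,4}  stable
  step 18. node 3  ⊔preds={0,1,2,3,4}  new={3}  stable
  step 19. node 4  ⊔preds={1,2,3,4}  new={1,2,3,4}  stable
  step 20. node 5  ⊔preds={1,2,3,4}  new={0,1,2,3,4}  stable

Least fixpoint reached:
  node 0: {0,1,2,3,4}
  node 1: {1,2,3,4}
  node 2: {1,2,3}
  node 3: {3}
  node 4: {1,2,3,4}
  node 5: {0,1,2,3,4}

no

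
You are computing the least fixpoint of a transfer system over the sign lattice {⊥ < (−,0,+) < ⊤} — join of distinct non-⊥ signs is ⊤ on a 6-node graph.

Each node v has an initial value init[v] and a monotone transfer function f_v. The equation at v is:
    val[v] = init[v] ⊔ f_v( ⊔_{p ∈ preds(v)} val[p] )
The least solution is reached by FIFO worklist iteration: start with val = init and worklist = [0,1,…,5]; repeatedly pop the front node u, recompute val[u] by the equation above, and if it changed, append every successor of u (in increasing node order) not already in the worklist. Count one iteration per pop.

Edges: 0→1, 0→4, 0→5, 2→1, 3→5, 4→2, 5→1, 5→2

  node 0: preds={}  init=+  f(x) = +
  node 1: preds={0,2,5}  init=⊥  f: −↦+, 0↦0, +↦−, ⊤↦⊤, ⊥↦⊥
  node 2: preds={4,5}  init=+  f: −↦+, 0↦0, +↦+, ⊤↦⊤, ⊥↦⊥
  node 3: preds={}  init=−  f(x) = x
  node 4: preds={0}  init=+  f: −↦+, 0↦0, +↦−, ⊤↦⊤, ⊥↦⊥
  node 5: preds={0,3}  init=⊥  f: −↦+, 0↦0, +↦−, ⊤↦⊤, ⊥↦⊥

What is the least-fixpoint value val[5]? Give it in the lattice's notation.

⊤

Worklist (8 pops):
  #1 pop 0: in=⊥ → + (no change)
  #2 pop 1: in=+ → − (was ⊥); enqueue []
  #3 pop 2: in=+ → + (no change)
  #4 pop 3: in=⊥ → − (no change)
  #5 pop 4: in=+ → ⊤ (was +); enqueue [2]
  #6 pop 5: in=⊤ → ⊤ (was ⊥); enqueue [1]
  #7 pop 2: in=⊤ → ⊤ (was +); enqueue []
  #8 pop 1: in=⊤ → ⊤ (was −); enqueue []

Fixpoint:
  val[0] = +
  val[1] = ⊤
  val[2] = ⊤
  val[3] = −
  val[4] = ⊤
  val[5] = ⊤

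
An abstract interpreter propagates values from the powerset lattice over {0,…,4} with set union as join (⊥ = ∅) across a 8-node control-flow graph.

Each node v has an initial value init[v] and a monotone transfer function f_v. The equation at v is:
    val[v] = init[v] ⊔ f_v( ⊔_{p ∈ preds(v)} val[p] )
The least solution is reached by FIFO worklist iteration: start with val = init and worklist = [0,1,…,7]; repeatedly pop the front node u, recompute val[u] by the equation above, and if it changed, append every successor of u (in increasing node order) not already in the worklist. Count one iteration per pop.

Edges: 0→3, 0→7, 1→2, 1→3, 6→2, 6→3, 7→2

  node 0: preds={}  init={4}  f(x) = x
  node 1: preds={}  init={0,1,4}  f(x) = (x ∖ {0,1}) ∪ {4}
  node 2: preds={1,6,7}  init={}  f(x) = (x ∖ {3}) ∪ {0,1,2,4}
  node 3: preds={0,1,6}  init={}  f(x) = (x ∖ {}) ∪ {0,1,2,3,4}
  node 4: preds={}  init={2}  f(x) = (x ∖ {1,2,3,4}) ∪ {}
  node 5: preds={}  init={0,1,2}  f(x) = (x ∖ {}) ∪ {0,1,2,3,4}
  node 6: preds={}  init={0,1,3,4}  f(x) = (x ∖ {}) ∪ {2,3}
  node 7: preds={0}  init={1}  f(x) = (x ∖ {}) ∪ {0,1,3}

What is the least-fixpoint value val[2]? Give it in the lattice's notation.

Worklist (10 pops):
  #1 pop 0: in={} → {4} (no change)
  #2 pop 1: in={} → {0,1,4} (no change)
  #3 pop 2: in={0,1,3,4} → {0,1,2,4} (was {}); enqueue []
  #4 pop 3: in={0,1,3,4} → {0,1,2,3,4} (was {}); enqueue []
  #5 pop 4: in={} → {2} (no change)
  #6 pop 5: in={} → {0,1,2,3,4} (was {0,1,2}); enqueue []
  #7 pop 6: in={} → {0,1,2,3,4} (was {0,1,3,4}); enqueue [2,3]
  #8 pop 7: in={4} → {0,1,3,4} (was {1}); enqueue []
  #9 pop 2: in={0,1,2,3,4} → {0,1,2,4} (no change)
  #10 pop 3: in={0,1,2,3,4} → {0,1,2,3,4} (no change)

Fixpoint:
  val[0] = {4}
  val[1] = {0,1,4}
  val[2] = {0,1,2,4}
  val[3] = {0,1,2,3,4}
  val[4] = {2}
  val[5] = {0,1,2,3,4}
  val[6] = {0,1,2,3,4}
  val[7] = {0,1,3,4}

{0,1,2,4}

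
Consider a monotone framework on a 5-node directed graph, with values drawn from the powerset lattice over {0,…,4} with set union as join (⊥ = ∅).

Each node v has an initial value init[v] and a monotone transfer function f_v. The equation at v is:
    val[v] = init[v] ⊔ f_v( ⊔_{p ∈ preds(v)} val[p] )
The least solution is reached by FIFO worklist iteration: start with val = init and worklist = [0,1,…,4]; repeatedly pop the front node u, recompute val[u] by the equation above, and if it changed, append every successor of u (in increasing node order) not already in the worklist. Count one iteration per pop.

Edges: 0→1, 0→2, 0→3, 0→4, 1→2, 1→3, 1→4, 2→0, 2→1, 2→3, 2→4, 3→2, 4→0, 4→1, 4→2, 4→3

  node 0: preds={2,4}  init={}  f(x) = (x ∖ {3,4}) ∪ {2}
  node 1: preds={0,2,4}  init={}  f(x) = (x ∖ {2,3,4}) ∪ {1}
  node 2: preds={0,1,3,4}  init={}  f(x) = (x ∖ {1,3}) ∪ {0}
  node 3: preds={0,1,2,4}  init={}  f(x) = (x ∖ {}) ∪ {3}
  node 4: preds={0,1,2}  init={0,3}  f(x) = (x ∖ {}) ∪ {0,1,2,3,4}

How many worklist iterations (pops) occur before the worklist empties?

Iteration log — 13 steps:
  step 1. node 0  ⊔preds={0,3}  new={0,2}  old={}  +wl: 
  step 2. node 1  ⊔preds={0,2,3}  new={0,1}  old={}  +wl: 
  step 3. node 2  ⊔preds={0,1,2,3}  new={0,2}  old={}  +wl: 0,1
  step 4. node 3  ⊔preds={0,1,2,3}  new={0,1,2,3}  old={}  +wl: 2
  step 5. node 4  ⊔preds={0,1,2}  new={0,1,2,3,4}  old={0,3}  +wl: 3
  step 6. node 0  ⊔preds={0,1,2,3,4}  new={0,1,2}  old={0,2}  +wl: 4
  step 7. node 1  ⊔preds={0,1,2,3,4}  new={0,1}  stable
  step 8. node 2  ⊔preds={0,1,2,3,4}  new={0,2,4}  old={0,2}  +wl: 0,1
  step 9. node 3  ⊔preds={0,1,2,3,4}  new={0,1,2,3,4}  old={0,1,2,3}  +wl: 2
  step 10. node 4  ⊔preds={0,1,2,4}  new={0,1,2,3,4}  stable
  step 11. node 0  ⊔preds={0,1,2,3,4}  new={0,1,2}  stable
  step 12. node 1  ⊔preds={0,1,2,3,4}  new={0,1}  stable
  step 13. node 2  ⊔preds={0,1,2,3,4}  new={0,2,4}  stable

Least fixpoint reached:
  node 0: {0,1,2}
  node 1: {0,1}
  node 2: {0,2,4}
  node 3: {0,1,2,3,4}
  node 4: {0,1,2,3,4}

13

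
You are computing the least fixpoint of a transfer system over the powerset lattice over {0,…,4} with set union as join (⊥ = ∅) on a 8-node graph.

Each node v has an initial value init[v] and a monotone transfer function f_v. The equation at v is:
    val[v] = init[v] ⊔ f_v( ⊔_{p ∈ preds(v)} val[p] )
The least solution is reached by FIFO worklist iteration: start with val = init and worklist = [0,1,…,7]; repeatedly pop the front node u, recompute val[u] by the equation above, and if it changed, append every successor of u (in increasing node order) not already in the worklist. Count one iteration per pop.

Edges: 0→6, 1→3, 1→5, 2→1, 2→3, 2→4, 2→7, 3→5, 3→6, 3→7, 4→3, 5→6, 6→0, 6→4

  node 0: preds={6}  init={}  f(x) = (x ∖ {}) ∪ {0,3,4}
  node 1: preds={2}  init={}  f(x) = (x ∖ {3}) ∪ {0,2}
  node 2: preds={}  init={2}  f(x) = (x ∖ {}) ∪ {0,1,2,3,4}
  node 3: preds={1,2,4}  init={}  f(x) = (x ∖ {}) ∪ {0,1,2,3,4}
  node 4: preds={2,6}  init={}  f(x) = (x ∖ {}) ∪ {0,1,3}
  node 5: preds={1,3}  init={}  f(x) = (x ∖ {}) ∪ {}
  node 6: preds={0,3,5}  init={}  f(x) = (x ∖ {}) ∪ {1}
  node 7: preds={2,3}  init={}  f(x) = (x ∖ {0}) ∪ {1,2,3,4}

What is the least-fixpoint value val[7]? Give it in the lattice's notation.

Iteration log — 14 steps:
  step 1. node 0  ⊔preds={}  new={0,3,4}  old={}  +wl: 
  step 2. node 1  ⊔preds={2}  new={0,2}  old={}  +wl: 
  step 3. node 2  ⊔preds={}  new={0,1,2,3,4}  old={2}  +wl: 1
  step 4. node 3  ⊔preds={0,1,2,3,4}  new={0,1,2,3,4}  old={}  +wl: 
  step 5. node 4  ⊔preds={0,1,2,3,4}  new={0,1,2,3,4}  old={}  +wl: 3
  step 6. node 5  ⊔preds={0,1,2,3,4}  new={0,1,2,3,4}  old={}  +wl: 
  step 7. node 6  ⊔preds={0,1,2,3,4}  new={0,1,2,3,4}  old={}  +wl: 0,4
  step 8. node 7  ⊔preds={0,1,2,3,4}  new={1,2,3,4}  old={}  +wl: 
  step 9. node 1  ⊔preds={0,1,2,3,4}  new={0,1,2,4}  old={0,2}  +wl: 5
  step 10. node 3  ⊔preds={0,1,2,3,4}  new={0,1,2,3,4}  stable
  step 11. node 0  ⊔preds={0,1,2,3,4}  new={0,1,2,3,4}  old={0,3,4}  +wl: 6
  step 12. node 4  ⊔preds={0,1,2,3,4}  new={0,1,2,3,4}  stable
  step 13. node 5  ⊔preds={0,1,2,3,4}  new={0,1,2,3,4}  stable
  step 14. node 6  ⊔preds={0,1,2,3,4}  new={0,1,2,3,4}  stable

Least fixpoint reached:
  node 0: {0,1,2,3,4}
  node 1: {0,1,2,4}
  node 2: {0,1,2,3,4}
  node 3: {0,1,2,3,4}
  node 4: {0,1,2,3,4}
  node 5: {0,1,2,3,4}
  node 6: {0,1,2,3,4}
  node 7: {1,2,3,4}

{1,2,3,4}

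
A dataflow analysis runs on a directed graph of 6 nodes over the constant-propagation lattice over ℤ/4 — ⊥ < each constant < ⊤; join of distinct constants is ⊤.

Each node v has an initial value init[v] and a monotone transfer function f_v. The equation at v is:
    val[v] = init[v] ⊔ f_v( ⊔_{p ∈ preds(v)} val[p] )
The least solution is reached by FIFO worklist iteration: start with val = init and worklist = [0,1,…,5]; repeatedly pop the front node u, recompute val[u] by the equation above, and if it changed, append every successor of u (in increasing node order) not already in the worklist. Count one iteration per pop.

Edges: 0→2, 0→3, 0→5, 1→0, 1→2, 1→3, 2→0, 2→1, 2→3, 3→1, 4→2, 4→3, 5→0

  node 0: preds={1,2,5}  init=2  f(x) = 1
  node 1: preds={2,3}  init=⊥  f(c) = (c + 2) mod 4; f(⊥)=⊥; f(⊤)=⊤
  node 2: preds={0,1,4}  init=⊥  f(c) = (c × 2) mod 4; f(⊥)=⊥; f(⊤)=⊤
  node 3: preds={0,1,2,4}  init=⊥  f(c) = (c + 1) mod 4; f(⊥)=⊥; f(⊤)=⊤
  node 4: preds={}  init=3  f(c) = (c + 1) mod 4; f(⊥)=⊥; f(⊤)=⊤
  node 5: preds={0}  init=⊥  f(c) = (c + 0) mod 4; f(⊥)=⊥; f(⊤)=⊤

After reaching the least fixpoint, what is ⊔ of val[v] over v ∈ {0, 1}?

Iteration log — 11 steps:
  step 1. node 0  ⊔preds=⊥  new=⊤  old=2  +wl: 
  step 2. node 1  ⊔preds=⊥  new=⊥  stable
  step 3. node 2  ⊔preds=⊤  new=⊤  old=⊥  +wl: 0,1
  step 4. node 3  ⊔preds=⊤  new=⊤  old=⊥  +wl: 
  step 5. node 4  ⊔preds=⊥  new=3  stable
  step 6. node 5  ⊔preds=⊤  new=⊤  old=⊥  +wl: 
  step 7. node 0  ⊔preds=⊤  new=⊤  stable
  step 8. node 1  ⊔preds=⊤  new=⊤  old=⊥  +wl: 0,2,3
  step 9. node 0  ⊔preds=⊤  new=⊤  stable
  step 10. node 2  ⊔preds=⊤  new=⊤  stable
  step 11. node 3  ⊔preds=⊤  new=⊤  stable

Least fixpoint reached:
  node 0: ⊤
  node 1: ⊤
  node 2: ⊤
  node 3: ⊤
  node 4: 3
  node 5: ⊤

⊤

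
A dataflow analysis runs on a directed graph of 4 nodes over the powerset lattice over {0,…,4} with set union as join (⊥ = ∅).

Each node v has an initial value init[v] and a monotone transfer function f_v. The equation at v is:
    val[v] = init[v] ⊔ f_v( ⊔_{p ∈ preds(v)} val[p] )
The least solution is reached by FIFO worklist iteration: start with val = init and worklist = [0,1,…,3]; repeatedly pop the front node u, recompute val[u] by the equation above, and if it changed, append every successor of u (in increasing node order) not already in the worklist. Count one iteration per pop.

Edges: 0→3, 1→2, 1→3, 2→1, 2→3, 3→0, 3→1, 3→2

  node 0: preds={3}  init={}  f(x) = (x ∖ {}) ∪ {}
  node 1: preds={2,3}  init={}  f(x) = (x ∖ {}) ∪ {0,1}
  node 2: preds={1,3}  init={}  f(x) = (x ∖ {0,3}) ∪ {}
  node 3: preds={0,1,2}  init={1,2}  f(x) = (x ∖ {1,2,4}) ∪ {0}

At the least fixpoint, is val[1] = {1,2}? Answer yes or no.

no

Trace (8 dequeues):
  [1] u=0 | in {1,2} | out {1,2} | prev {} | push {}
  [2] u=1 | in {1,2} | out {0,1,2} | prev {} | push {}
  [3] u=2 | in {0,1,2} | out {1,2} | prev {} | push {1}
  [4] u=3 | in {0,1,2} | out {0,1,2} | prev {1,2} | push {0,2}
  [5] u=1 | in {0,1,2} | out {0,1,2} | ==
  [6] u=0 | in {0,1,2} | out {0,1,2} | prev {1,2} | push {3}
  [7] u=2 | in {0,1,2} | out {1,2} | ==
  [8] u=3 | in {0,1,2} | out {0,1,2} | ==

Converged values:
  [0] {0,1,2}
  [1] {0,1,2}
  [2] {1,2}
  [3] {0,1,2}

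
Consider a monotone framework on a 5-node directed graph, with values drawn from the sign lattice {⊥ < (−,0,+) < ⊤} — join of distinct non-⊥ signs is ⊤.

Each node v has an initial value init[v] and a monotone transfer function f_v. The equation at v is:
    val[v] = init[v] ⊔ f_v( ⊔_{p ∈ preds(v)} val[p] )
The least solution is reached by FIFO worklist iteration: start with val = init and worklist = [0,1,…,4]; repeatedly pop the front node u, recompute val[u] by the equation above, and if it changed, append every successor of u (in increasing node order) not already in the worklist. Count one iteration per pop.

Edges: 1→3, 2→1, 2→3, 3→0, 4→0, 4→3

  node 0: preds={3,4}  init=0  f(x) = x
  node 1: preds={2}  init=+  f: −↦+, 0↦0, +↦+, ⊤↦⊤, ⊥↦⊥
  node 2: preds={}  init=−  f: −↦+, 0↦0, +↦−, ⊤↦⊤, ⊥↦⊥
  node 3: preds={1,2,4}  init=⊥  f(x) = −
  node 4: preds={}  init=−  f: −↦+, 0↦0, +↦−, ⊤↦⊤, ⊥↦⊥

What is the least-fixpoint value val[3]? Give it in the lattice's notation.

−

Iteration log — 6 steps:
  step 1. node 0  ⊔preds=−  new=⊤  old=0  +wl: 
  step 2. node 1  ⊔preds=−  new=+  stable
  step 3. node 2  ⊔preds=⊥  new=−  stable
  step 4. node 3  ⊔preds=⊤  new=−  old=⊥  +wl: 0
  step 5. node 4  ⊔preds=⊥  new=−  stable
  step 6. node 0  ⊔preds=−  new=⊤  stable

Least fixpoint reached:
  node 0: ⊤
  node 1: +
  node 2: −
  node 3: −
  node 4: −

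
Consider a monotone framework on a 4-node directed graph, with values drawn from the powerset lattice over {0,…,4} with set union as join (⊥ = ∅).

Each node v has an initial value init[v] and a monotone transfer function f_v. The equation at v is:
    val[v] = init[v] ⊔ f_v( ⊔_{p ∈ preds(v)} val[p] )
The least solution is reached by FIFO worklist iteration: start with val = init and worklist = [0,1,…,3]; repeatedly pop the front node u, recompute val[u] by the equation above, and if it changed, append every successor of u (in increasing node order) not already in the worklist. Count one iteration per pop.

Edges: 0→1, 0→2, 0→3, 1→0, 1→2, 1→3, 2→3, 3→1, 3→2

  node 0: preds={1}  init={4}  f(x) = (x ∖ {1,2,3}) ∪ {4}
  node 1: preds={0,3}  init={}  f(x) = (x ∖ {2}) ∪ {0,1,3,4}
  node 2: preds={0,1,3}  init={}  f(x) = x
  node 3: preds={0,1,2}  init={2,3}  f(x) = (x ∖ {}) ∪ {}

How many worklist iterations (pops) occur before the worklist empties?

8

Trace (8 dequeues):
  [1] u=0 | in {} | out {4} | ==
  [2] u=1 | in {2,3,4} | out {0,1,3,4} | prev {} | push {0}
  [3] u=2 | in {0,1,2,3,4} | out {0,1,2,3,4} | prev {} | push {}
  [4] u=3 | in {0,1,2,3,4} | out {0,1,2,3,4} | prev {2,3} | push {1,2}
  [5] u=0 | in {0,1,3,4} | out {0,4} | prev {4} | push {3}
  [6] u=1 | in {0,1,2,3,4} | out {0,1,3,4} | ==
  [7] u=2 | in {0,1,2,3,4} | out {0,1,2,3,4} | ==
  [8] u=3 | in {0,1,2,3,4} | out {0,1,2,3,4} | ==

Converged values:
  [0] {0,4}
  [1] {0,1,3,4}
  [2] {0,1,2,3,4}
  [3] {0,1,2,3,4}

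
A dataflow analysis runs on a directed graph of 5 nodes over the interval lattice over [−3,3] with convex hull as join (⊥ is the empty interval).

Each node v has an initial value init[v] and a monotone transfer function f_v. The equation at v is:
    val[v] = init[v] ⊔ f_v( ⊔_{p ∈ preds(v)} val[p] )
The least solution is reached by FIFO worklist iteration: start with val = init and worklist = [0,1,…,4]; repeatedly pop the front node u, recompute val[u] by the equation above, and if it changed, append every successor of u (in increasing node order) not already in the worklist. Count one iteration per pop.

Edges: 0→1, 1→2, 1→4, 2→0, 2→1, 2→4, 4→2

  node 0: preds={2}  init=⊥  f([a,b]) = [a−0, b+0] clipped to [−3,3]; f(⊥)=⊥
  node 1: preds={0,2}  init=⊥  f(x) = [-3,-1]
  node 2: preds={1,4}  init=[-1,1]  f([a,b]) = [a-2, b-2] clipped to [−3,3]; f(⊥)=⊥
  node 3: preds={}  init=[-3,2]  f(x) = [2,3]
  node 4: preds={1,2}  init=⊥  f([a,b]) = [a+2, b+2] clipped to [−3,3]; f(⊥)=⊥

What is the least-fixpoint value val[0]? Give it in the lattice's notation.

[-3,1]

Worklist (8 pops):
  #1 pop 0: in=[-1,1] → [-1,1] (was ⊥); enqueue []
  #2 pop 1: in=[-1,1] → [-3,-1] (was ⊥); enqueue []
  #3 pop 2: in=[-3,-1] → [-3,1] (was [-1,1]); enqueue [0,1]
  #4 pop 3: in=⊥ → [-3,3] (was [-3,2]); enqueue []
  #5 pop 4: in=[-3,1] → [-1,3] (was ⊥); enqueue [2]
  #6 pop 0: in=[-3,1] → [-3,1] (was [-1,1]); enqueue []
  #7 pop 1: in=[-3,1] → [-3,-1] (no change)
  #8 pop 2: in=[-3,3] → [-3,1] (no change)

Fixpoint:
  val[0] = [-3,1]
  val[1] = [-3,-1]
  val[2] = [-3,1]
  val[3] = [-3,3]
  val[4] = [-1,3]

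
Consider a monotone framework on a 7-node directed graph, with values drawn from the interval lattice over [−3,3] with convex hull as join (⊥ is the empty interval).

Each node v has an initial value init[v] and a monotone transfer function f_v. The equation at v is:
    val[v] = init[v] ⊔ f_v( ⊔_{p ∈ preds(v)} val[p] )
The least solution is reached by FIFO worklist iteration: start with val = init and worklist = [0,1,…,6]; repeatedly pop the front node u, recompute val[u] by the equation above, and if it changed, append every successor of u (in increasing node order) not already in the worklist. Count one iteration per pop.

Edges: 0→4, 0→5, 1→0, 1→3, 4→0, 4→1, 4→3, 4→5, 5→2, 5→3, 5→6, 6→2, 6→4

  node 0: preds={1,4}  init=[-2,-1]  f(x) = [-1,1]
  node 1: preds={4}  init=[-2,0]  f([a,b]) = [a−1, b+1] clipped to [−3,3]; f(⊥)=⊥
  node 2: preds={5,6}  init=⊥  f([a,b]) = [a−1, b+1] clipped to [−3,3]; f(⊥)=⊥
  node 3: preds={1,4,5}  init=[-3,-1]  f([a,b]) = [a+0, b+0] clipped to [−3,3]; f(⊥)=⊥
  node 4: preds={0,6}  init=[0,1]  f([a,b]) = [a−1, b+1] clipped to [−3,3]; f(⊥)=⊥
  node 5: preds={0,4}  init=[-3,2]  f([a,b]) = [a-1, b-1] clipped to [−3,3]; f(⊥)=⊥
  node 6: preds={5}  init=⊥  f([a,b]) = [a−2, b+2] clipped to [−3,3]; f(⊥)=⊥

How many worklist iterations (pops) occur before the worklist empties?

Worklist (16 pops):
  #1 pop 0: in=[-2,1] → [-2,1] (was [-2,-1]); enqueue []
  #2 pop 1: in=[0,1] → [-2,2] (was [-2,0]); enqueue [0]
  #3 pop 2: in=[-3,2] → [-3,3] (was ⊥); enqueue []
  #4 pop 3: in=[-3,2] → [-3,2] (was [-3,-1]); enqueue []
  #5 pop 4: in=[-2,1] → [-3,2] (was [0,1]); enqueue [1,3]
  #6 pop 5: in=[-3,2] → [-3,2] (no change)
  #7 pop 6: in=[-3,2] → [-3,3] (was ⊥); enqueue [2,4]
  #8 pop 0: in=[-3,2] → [-2,1] (no change)
  #9 pop 1: in=[-3,2] → [-3,3] (was [-2,2]); enqueue [0]
  #10 pop 3: in=[-3,3] → [-3,3] (was [-3,2]); enqueue []
  #11 pop 2: in=[-3,3] → [-3,3] (no change)
  #12 pop 4: in=[-3,3] → [-3,3] (was [-3,2]); enqueue [1,3,5]
  #13 pop 0: in=[-3,3] → [-2,1] (no change)
  #14 pop 1: in=[-3,3] → [-3,3] (no change)
  #15 pop 3: in=[-3,3] → [-3,3] (no change)
  #16 pop 5: in=[-3,3] → [-3,2] (no change)

Fixpoint:
  val[0] = [-2,1]
  val[1] = [-3,3]
  val[2] = [-3,3]
  val[3] = [-3,3]
  val[4] = [-3,3]
  val[5] = [-3,2]
  val[6] = [-3,3]

16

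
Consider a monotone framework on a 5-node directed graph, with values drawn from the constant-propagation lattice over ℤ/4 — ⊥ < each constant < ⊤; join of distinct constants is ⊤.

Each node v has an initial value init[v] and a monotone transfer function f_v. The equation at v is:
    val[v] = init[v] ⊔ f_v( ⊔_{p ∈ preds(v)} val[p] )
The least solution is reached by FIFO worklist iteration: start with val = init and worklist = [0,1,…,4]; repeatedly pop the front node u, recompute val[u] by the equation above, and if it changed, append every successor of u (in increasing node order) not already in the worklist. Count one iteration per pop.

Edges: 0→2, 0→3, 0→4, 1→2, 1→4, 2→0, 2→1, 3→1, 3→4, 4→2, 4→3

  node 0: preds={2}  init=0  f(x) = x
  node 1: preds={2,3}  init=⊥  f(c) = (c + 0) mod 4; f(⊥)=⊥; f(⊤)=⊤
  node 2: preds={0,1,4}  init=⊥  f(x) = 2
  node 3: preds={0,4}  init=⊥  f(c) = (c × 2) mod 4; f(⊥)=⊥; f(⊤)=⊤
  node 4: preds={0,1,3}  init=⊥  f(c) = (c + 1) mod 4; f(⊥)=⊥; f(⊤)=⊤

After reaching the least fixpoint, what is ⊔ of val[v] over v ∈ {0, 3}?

Iteration log — 13 steps:
  step 1. node 0  ⊔preds=⊥  new=0  stable
  step 2. node 1  ⊔preds=⊥  new=⊥  stable
  step 3. node 2  ⊔preds=0  new=2  old=⊥  +wl: 0,1
  step 4. node 3  ⊔preds=0  new=0  old=⊥  +wl: 
  step 5. node 4  ⊔preds=0  new=1  old=⊥  +wl: 2,3
  step 6. node 0  ⊔preds=2  new=⊤  old=0  +wl: 4
  step 7. node 1  ⊔preds=⊤  new=⊤  old=⊥  +wl: 
  step 8. node 2  ⊔preds=⊤  new=2  stable
  step 9. node 3  ⊔preds=⊤  new=⊤  old=0  +wl: 1
  step 10. node 4  ⊔preds=⊤  new=⊤  old=1  +wl: 2,3
  step 11. node 1  ⊔preds=⊤  new=⊤  stable
  step 12. node 2  ⊔preds=⊤  new=2  stable
  step 13. node 3  ⊔preds=⊤  new=⊤  stable

Least fixpoint reached:
  node 0: ⊤
  node 1: ⊤
  node 2: 2
  node 3: ⊤
  node 4: ⊤

⊤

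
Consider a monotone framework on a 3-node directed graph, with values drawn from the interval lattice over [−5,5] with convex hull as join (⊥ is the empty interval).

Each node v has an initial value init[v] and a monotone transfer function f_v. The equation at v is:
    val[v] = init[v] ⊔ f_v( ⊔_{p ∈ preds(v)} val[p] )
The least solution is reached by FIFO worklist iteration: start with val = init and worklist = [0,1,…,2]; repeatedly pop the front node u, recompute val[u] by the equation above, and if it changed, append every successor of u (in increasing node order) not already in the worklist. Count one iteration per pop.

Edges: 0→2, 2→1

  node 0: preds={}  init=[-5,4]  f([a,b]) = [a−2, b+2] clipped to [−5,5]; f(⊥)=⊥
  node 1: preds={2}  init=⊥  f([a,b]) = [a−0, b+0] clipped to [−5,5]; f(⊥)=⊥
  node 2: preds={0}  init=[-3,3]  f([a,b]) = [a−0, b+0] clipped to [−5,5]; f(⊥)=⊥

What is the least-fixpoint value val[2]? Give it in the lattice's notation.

[-5,4]

Worklist (4 pops):
  #1 pop 0: in=⊥ → [-5,4] (no change)
  #2 pop 1: in=[-3,3] → [-3,3] (was ⊥); enqueue []
  #3 pop 2: in=[-5,4] → [-5,4] (was [-3,3]); enqueue [1]
  #4 pop 1: in=[-5,4] → [-5,4] (was [-3,3]); enqueue []

Fixpoint:
  val[0] = [-5,4]
  val[1] = [-5,4]
  val[2] = [-5,4]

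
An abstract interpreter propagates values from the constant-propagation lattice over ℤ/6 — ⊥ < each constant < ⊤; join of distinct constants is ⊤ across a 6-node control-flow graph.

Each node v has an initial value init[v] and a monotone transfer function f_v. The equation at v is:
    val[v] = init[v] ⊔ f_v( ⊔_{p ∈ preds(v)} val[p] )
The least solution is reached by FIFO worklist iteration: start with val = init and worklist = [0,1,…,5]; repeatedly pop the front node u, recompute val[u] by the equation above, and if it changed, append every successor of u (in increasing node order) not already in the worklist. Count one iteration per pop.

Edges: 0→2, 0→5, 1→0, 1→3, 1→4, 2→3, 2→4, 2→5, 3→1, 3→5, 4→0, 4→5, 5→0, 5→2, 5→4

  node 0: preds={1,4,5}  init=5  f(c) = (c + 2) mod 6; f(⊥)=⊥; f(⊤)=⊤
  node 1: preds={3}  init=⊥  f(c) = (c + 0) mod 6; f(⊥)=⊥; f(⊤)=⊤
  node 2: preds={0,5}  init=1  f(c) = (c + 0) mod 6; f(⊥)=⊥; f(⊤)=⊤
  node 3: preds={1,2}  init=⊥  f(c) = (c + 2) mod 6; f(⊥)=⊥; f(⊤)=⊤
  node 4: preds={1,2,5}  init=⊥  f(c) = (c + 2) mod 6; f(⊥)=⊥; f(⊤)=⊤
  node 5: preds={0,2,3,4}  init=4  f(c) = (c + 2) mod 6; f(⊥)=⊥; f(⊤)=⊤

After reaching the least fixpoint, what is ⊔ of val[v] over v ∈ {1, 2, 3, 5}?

Trace (11 dequeues):
  [1] u=0 | in 4 | out ⊤ | prev 5 | push {}
  [2] u=1 | in ⊥ | out ⊥ | ==
  [3] u=2 | in ⊤ | out ⊤ | prev 1 | push {}
  [4] u=3 | in ⊤ | out ⊤ | prev ⊥ | push {1}
  [5] u=4 | in ⊤ | out ⊤ | prev ⊥ | push {0}
  [6] u=5 | in ⊤ | out ⊤ | prev 4 | push {2,4}
  [7] u=1 | in ⊤ | out ⊤ | prev ⊥ | push {3}
  [8] u=0 | in ⊤ | out ⊤ | ==
  [9] u=2 | in ⊤ | out ⊤ | ==
  [10] u=4 | in ⊤ | out ⊤ | ==
  [11] u=3 | in ⊤ | out ⊤ | ==

Converged values:
  [0] ⊤
  [1] ⊤
  [2] ⊤
  [3] ⊤
  [4] ⊤
  [5] ⊤

⊤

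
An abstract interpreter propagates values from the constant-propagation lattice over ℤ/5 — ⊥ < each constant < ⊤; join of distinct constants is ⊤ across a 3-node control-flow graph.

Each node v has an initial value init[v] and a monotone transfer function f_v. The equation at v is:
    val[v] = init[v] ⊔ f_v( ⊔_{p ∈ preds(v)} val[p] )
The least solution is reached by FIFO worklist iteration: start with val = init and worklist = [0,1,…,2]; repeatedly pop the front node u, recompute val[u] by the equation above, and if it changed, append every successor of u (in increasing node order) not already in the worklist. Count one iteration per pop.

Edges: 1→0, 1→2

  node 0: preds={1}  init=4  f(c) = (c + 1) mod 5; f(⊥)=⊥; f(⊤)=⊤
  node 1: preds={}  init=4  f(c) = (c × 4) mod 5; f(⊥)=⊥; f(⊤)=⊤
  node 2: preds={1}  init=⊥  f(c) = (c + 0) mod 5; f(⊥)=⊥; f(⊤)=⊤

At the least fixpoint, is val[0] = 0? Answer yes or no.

Iteration log — 3 steps:
  step 1. node 0  ⊔preds=4  new=⊤  old=4  +wl: 
  step 2. node 1  ⊔preds=⊥  new=4  stable
  step 3. node 2  ⊔preds=4  new=4  old=⊥  +wl: 

Least fixpoint reached:
  node 0: ⊤
  node 1: 4
  node 2: 4

no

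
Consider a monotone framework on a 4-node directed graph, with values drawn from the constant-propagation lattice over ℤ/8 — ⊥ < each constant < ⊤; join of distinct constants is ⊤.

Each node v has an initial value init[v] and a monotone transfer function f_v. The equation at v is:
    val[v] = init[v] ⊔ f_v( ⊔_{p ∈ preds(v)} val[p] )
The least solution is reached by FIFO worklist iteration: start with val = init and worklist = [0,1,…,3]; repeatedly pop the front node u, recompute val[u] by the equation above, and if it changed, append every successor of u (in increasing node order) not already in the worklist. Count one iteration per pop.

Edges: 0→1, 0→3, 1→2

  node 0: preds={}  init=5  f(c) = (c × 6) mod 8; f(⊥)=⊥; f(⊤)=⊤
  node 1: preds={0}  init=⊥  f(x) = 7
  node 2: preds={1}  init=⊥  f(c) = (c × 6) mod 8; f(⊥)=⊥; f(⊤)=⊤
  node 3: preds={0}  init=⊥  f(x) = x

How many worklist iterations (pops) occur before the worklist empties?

Trace (4 dequeues):
  [1] u=0 | in ⊥ | out 5 | ==
  [2] u=1 | in 5 | out 7 | prev ⊥ | push {}
  [3] u=2 | in 7 | out 2 | prev ⊥ | push {}
  [4] u=3 | in 5 | out 5 | prev ⊥ | push {}

Converged values:
  [0] 5
  [1] 7
  [2] 2
  [3] 5

4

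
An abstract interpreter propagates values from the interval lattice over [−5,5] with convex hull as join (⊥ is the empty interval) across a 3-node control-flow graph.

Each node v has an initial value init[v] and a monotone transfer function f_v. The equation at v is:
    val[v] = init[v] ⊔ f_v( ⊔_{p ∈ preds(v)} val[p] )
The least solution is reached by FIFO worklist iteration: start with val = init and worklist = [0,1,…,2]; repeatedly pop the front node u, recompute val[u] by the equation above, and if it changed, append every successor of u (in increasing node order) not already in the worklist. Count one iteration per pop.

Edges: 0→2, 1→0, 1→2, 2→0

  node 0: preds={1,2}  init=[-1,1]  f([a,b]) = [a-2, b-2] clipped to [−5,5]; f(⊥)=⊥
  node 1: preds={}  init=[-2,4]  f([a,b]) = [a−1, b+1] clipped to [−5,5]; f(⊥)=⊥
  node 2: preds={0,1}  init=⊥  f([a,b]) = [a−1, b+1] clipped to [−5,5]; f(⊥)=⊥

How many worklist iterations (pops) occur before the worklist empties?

5

Iteration log — 5 steps:
  step 1. node 0  ⊔preds=[-2,4]  new=[-4,2]  old=[-1,1]  +wl: 
  step 2. node 1  ⊔preds=⊥  new=[-2,4]  stable
  step 3. node 2  ⊔preds=[-4,4]  new=[-5,5]  old=⊥  +wl: 0
  step 4. node 0  ⊔preds=[-5,5]  new=[-5,3]  old=[-4,2]  +wl: 2
  step 5. node 2  ⊔preds=[-5,4]  new=[-5,5]  stable

Least fixpoint reached:
  node 0: [-5,3]
  node 1: [-2,4]
  node 2: [-5,5]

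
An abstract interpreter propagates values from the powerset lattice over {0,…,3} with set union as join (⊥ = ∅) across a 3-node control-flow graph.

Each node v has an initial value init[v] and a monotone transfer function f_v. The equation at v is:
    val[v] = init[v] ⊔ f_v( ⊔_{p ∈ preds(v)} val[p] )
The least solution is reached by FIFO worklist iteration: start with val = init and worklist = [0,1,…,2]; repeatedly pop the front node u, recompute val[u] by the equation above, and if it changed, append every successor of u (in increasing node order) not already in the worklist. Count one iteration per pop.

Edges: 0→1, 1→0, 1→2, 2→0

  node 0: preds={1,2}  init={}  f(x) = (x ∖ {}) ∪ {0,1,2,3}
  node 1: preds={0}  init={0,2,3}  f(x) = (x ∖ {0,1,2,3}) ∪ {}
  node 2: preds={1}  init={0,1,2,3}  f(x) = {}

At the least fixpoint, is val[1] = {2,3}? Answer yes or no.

Worklist (3 pops):
  #1 pop 0: in={0,1,2,3} → {0,1,2,3} (was {}); enqueue []
  #2 pop 1: in={0,1,2,3} → {0,2,3} (no change)
  #3 pop 2: in={0,2,3} → {0,1,2,3} (no change)

Fixpoint:
  val[0] = {0,1,2,3}
  val[1] = {0,2,3}
  val[2] = {0,1,2,3}

no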